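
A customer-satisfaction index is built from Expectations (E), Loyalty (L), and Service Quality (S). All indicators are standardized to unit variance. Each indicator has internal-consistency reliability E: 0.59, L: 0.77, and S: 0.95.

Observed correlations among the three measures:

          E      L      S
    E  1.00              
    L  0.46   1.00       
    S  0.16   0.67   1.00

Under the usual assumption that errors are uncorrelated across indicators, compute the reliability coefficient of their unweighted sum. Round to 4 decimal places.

0.8763

Var(E+L+S) = 3 + 2·[0.46 + 0.16 + 0.67] = 3 + 2.58 = 5.58.
Under uncorrelated errors the observed covariances equal the true-score covariances, so only the own-variance terms attenuate.
True-score variance = [0.59 + 0.77 + 0.95] + 2.58 = 2.31 + 2.58 = 4.89.
Reliability = 4.89 / 5.58 = 0.8763.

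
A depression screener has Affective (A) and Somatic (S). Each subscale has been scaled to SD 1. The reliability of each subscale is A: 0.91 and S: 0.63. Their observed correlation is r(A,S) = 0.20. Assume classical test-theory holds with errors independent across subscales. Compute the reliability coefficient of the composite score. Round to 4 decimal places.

0.8083

Var(A+S) = 2 + 2·[0.20] = 2 + 0.4 = 2.4.
Because errors are independent across components, Cov(Tᵢ,Tⱼ) = Cov(Xᵢ,Xⱼ); the off-diagonal part of the true-score variance is the same as above.
True-score variance = [0.91 + 0.63] + 0.4 = 1.54 + 0.4 = 1.94.
Reliability = 1.94 / 2.4 = 0.8083.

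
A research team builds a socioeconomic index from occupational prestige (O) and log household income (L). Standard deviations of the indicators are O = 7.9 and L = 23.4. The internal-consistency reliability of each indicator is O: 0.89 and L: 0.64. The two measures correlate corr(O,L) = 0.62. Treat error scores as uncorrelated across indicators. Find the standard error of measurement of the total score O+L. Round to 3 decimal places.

14.282

Var(total) = 609.97 + 229.226 = 839.196.
True-score variance = 405.983 + 229.226 = 635.21, so reliability = 0.7569.
Error variance = 839.196 − 635.21 = 203.987; SEM = √203.987 = 14.282.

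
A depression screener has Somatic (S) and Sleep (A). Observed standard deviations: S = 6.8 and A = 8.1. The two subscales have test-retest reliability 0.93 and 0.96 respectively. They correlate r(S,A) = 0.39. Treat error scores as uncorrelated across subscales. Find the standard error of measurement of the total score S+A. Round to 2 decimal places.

2.42

Var(total) = 111.85 + 42.9624 = 154.812.
True-score variance = 105.989 + 42.9624 = 148.951, so reliability = 0.9621.
Error variance = 154.812 − 148.951 = 5.8612; SEM = √5.8612 = 2.42.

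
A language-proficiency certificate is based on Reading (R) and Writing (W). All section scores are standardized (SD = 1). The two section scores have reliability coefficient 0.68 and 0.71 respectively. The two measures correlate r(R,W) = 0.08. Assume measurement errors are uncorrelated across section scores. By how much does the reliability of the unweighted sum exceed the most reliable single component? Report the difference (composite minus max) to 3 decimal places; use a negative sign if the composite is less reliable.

0.008

Var(sum) = 2 + 0.16 = 2.16; true-score variance = 1.39 + 0.16 = 1.55; composite reliability = 0.7176.
Max component reliability = 0.7100.
Difference = 0.7176 − 0.7100 = 0.008.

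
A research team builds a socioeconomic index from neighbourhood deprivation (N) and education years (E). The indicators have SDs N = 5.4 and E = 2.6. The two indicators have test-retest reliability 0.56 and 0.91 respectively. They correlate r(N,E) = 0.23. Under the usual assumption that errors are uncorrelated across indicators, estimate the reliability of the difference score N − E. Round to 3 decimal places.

Var(N−E) = 5.4² + 2.6² − 2·5.4·2.6·0.23 = 35.92 − 6.4584 = 29.4616.
Because errors are independent across components, Cov(Tᵢ,Tⱼ) = Cov(Xᵢ,Xⱼ); the off-diagonal part of the true-score variance is the same as above.
True-score variance = [5.4²·0.56 + 2.6²·0.91] − 6.4584 = 22.4812 − 6.4584 = 16.0228.
Reliability = 16.0228 / 29.4616 = 0.544.

0.544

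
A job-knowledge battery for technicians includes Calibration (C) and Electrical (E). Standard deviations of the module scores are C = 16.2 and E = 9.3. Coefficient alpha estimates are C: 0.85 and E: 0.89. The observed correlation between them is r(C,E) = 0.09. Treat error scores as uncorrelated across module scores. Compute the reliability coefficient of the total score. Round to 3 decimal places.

0.870

Var(C+E) = 16.2² + 9.3² + 2·[16.2·9.3·0.09] = 348.93 + 27.1188 = 376.049.
Under uncorrelated errors the observed covariances equal the true-score covariances, so only the own-variance terms attenuate.
True-score variance = [16.2²·0.85 + 9.3²·0.89] + 27.1188 = 300.05 + 27.1188 = 327.169.
Reliability = 327.169 / 376.049 = 0.870.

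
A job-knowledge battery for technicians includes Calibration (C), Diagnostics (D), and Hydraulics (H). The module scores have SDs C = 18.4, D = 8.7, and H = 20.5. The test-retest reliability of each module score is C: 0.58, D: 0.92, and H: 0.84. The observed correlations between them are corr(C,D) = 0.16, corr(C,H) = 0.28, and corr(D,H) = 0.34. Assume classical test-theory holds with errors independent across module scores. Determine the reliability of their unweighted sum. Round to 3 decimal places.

Var(C+D+H) = 18.4² + 8.7² + 20.5² + 2·[18.4·8.7·0.16 + 18.4·20.5·0.28 + 8.7·20.5·0.34] = 834.5 + 383.736 = 1218.24.
Because errors are independent across components, Cov(Tᵢ,Tⱼ) = Cov(Xᵢ,Xⱼ); the off-diagonal part of the true-score variance is the same as above.
True-score variance = [18.4²·0.58 + 8.7²·0.92 + 20.5²·0.84] + 383.736 = 619.01 + 383.736 = 1002.75.
Reliability = 1002.75 / 1218.24 = 0.823.

0.823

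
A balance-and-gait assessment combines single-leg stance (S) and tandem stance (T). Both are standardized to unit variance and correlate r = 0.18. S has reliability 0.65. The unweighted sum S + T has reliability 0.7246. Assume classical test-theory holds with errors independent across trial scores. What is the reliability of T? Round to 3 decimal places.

0.700

Var(S+T) = 2 + 2·0.18 = 2.360.
True-score variance = ρ_S + ρ_T + 2·0.18, so 0.7246 = (0.65 + ρ_T + 0.36) / 2.360.
ρ_T = 0.7246·2.360 − 0.65 − 0.36 = 0.700.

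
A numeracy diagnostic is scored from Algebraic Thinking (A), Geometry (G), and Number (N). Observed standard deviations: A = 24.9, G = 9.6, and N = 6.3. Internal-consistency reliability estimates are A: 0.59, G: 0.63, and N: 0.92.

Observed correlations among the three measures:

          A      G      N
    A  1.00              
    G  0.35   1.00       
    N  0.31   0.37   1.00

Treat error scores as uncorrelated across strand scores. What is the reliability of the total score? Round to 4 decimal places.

Var(A+G+N) = 24.9² + 9.6² + 6.3² + 2·[24.9·9.6·0.35 + 24.9·6.3·0.31 + 9.6·6.3·0.37] = 751.86 + 309.343 = 1061.2.
Because errors are independent across components, Cov(Tᵢ,Tⱼ) = Cov(Xᵢ,Xⱼ); the off-diagonal part of the true-score variance is the same as above.
True-score variance = [24.9²·0.59 + 9.6²·0.63 + 6.3²·0.92] + 309.343 = 460.381 + 309.343 = 769.724.
Reliability = 769.724 / 1061.2 = 0.7253.

0.7253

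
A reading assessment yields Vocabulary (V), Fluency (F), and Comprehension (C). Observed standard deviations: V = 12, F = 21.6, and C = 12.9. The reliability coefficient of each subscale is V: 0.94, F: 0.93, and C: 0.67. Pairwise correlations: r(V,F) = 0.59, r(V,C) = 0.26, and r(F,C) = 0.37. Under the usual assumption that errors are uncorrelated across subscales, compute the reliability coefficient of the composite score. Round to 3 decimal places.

0.930

Var(V+F+C) = 12² + 21.6² + 12.9² + 2·[12·21.6·0.59 + 12·12.9·0.26 + 21.6·12.9·0.37] = 776.97 + 592.546 = 1369.52.
With uncorrelated errors the cross-covariances are all true-score covariance, so they carry over unchanged; only the diagonal terms shrink to ρᵢσᵢ².
True-score variance = [12²·0.94 + 21.6²·0.93 + 12.9²·0.67] + 592.546 = 680.756 + 592.546 = 1273.3.
Reliability = 1273.3 / 1369.52 = 0.930.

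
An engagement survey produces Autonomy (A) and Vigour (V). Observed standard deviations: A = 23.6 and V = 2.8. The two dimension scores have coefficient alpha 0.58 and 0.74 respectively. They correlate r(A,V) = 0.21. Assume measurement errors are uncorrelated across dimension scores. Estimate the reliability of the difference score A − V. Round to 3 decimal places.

Var(A−V) = 23.6² + 2.8² − 2·23.6·2.8·0.21 = 564.8 − 27.7536 = 537.046.
Because errors are independent across components, Cov(Tᵢ,Tⱼ) = Cov(Xᵢ,Xⱼ); the off-diagonal part of the true-score variance is the same as above.
True-score variance = [23.6²·0.58 + 2.8²·0.74] − 27.7536 = 328.838 − 27.7536 = 301.085.
Reliability = 301.085 / 537.046 = 0.561.

0.561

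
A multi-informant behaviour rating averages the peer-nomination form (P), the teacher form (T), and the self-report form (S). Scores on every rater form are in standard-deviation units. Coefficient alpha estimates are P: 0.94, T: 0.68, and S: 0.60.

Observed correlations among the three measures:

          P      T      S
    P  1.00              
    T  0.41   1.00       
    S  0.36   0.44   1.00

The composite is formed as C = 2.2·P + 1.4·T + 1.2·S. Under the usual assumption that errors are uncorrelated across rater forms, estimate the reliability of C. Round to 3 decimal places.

Var(C) = 2.2² + 1.4² + 1.2² + 2·[3.08·0.41 + 2.64·0.36 + 1.68·0.44] = 8.24 + 5.9048 = 14.1448.
With uncorrelated errors the cross-covariances are all true-score covariance, so they carry over unchanged; only the diagonal terms shrink to ρᵢσᵢ².
True-score variance = [2.2²·0.94 + 1.4²·0.68 + 1.2²·0.60] + 5.9048 = 6.7464 + 5.9048 = 12.6512.
Reliability = 12.6512 / 14.1448 = 0.894.

0.894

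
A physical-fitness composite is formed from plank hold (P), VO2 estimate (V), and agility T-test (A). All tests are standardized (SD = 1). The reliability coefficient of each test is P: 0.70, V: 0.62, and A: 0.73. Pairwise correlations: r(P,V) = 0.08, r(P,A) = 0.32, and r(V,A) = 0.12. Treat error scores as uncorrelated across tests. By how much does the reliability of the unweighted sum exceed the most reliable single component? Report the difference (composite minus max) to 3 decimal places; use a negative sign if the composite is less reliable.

0.035

Var(sum) = 3 + 1.04 = 4.04; true-score variance = 2.05 + 1.04 = 3.09; composite reliability = 0.7649.
Max component reliability = 0.7300.
Difference = 0.7649 − 0.7300 = 0.035.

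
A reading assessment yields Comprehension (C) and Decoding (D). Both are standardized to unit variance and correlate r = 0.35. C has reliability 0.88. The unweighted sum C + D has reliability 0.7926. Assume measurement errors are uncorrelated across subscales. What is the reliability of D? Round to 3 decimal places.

Var(C+D) = 2 + 2·0.35 = 2.700.
True-score variance = ρ_C + ρ_D + 2·0.35, so 0.7926 = (0.88 + ρ_D + 0.70) / 2.700.
ρ_D = 0.7926·2.700 − 0.88 − 0.70 = 0.560.

0.560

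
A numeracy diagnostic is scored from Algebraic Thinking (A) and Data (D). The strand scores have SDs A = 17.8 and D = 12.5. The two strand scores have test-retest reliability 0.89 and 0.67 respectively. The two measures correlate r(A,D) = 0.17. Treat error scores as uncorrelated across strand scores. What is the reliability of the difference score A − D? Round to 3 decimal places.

Var(A−D) = 17.8² + 12.5² − 2·17.8·12.5·0.17 = 473.09 − 75.65 = 397.44.
Under uncorrelated errors the observed covariances equal the true-score covariances, so only the own-variance terms attenuate.
True-score variance = [17.8²·0.89 + 12.5²·0.67] − 75.65 = 386.675 − 75.65 = 311.025.
Reliability = 311.025 / 397.44 = 0.783.

0.783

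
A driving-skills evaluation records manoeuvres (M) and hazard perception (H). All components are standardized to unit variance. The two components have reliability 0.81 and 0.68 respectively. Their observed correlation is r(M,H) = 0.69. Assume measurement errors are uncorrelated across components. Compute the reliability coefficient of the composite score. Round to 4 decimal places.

0.8491

Var(M+H) = 2 + 2·[0.69] = 2 + 1.38 = 3.38.
With uncorrelated errors the cross-covariances are all true-score covariance, so they carry over unchanged; only the diagonal terms shrink to ρᵢσᵢ².
True-score variance = [0.81 + 0.68] + 1.38 = 1.49 + 1.38 = 2.87.
Reliability = 2.87 / 3.38 = 0.8491.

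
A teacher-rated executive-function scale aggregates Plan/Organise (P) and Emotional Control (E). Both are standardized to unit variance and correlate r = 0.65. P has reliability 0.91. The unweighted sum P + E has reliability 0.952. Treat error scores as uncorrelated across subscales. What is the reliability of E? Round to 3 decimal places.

Var(P+E) = 2 + 2·0.65 = 3.300.
True-score variance = ρ_P + ρ_E + 2·0.65, so 0.952 = (0.91 + ρ_E + 1.30) / 3.300.
ρ_E = 0.952·3.300 − 0.91 − 1.30 = 0.932.

0.932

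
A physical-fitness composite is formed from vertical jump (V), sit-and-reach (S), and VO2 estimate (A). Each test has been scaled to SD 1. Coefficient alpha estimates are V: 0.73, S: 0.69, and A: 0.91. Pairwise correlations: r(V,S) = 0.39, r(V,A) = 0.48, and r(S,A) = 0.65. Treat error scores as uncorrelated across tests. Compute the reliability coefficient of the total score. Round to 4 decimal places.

0.8891

Var(V+S+A) = 3 + 2·[0.39 + 0.48 + 0.65] = 3 + 3.04 = 6.04.
Because errors are independent across components, Cov(Tᵢ,Tⱼ) = Cov(Xᵢ,Xⱼ); the off-diagonal part of the true-score variance is the same as above.
True-score variance = [0.73 + 0.69 + 0.91] + 3.04 = 2.33 + 3.04 = 5.37.
Reliability = 5.37 / 6.04 = 0.8891.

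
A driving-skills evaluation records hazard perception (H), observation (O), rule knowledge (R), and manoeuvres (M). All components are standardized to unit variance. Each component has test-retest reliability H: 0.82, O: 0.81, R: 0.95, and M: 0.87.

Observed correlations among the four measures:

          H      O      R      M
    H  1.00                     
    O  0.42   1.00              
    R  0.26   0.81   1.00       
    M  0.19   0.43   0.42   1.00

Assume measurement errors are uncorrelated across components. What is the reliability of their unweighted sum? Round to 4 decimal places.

Var(H+O+R+M) = 4 + 2·[0.42 + 0.26 + 0.19 + 0.81 + 0.43 + 0.42] = 4 + 5.06 = 9.06.
Under uncorrelated errors the observed covariances equal the true-score covariances, so only the own-variance terms attenuate.
True-score variance = [0.82 + 0.81 + 0.95 + 0.87] + 5.06 = 3.45 + 5.06 = 8.51.
Reliability = 8.51 / 9.06 = 0.9393.

0.9393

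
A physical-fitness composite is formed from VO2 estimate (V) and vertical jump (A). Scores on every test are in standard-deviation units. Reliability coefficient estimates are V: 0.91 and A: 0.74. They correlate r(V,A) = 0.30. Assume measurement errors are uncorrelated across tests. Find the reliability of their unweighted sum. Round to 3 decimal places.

0.865

Var(V+A) = 2 + 2·[0.30] = 2 + 0.6 = 2.6.
Under uncorrelated errors the observed covariances equal the true-score covariances, so only the own-variance terms attenuate.
True-score variance = [0.91 + 0.74] + 0.6 = 1.65 + 0.6 = 2.25.
Reliability = 2.25 / 2.6 = 0.865.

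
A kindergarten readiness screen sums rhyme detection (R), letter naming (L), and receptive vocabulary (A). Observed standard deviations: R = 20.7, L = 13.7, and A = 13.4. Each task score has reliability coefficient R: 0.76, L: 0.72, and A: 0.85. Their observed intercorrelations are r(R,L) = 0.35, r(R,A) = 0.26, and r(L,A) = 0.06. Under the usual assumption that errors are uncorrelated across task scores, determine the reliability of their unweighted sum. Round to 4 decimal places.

0.8429

Var(R+L+A) = 20.7² + 13.7² + 13.4² + 2·[20.7·13.7·0.35 + 20.7·13.4·0.26 + 13.7·13.4·0.06] = 795.74 + 364.78 = 1160.52.
Under uncorrelated errors the observed covariances equal the true-score covariances, so only the own-variance terms attenuate.
True-score variance = [20.7²·0.76 + 13.7²·0.72 + 13.4²·0.85] + 364.78 = 613.415 + 364.78 = 978.195.
Reliability = 978.195 / 1160.52 = 0.8429.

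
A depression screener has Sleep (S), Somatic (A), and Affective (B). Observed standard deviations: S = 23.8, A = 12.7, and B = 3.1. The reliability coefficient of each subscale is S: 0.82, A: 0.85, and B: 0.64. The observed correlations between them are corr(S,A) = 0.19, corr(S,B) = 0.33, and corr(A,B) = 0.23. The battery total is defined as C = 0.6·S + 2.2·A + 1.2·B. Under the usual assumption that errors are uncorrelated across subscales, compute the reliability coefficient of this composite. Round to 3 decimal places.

Var(C) = 0.6²·23.8² + 2.2²·12.7² + 1.2²·3.1² + 2·[1.32·23.8·12.7·0.19 + 0.72·23.8·3.1·0.33 + 2.64·12.7·3.1·0.23] = 998.4 + 234.485 = 1232.89.
Under uncorrelated errors the observed covariances equal the true-score covariances, so only the own-variance terms attenuate.
True-score variance = [0.6²·23.8²·0.82 + 2.2²·12.7²·0.85 + 1.2²·3.1²·0.64] + 234.485 = 839.617 + 234.485 = 1074.1.
Reliability = 1074.1 / 1232.89 = 0.871.

0.871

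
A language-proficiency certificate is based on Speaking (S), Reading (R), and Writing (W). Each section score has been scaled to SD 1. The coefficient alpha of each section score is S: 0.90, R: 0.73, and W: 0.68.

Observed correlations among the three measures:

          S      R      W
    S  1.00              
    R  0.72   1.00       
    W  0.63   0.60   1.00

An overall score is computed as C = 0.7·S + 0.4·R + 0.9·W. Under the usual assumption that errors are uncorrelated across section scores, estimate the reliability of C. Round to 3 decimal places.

Var(C) = 0.7² + 0.4² + 0.9² + 2·[0.28·0.72 + 0.63·0.63 + 0.36·0.60] = 1.46 + 1.629 = 3.089.
Under uncorrelated errors the observed covariances equal the true-score covariances, so only the own-variance terms attenuate.
True-score variance = [0.7²·0.90 + 0.4²·0.73 + 0.9²·0.68] + 1.629 = 1.1086 + 1.629 = 2.7376.
Reliability = 2.7376 / 3.089 = 0.886.

0.886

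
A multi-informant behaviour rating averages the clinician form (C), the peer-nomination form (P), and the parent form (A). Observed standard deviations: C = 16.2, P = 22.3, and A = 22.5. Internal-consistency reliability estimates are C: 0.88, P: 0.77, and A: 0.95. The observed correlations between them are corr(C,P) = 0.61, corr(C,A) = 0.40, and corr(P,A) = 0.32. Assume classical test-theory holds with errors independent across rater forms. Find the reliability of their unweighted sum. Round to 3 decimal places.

Var(C+P+A) = 16.2² + 22.3² + 22.5² + 2·[16.2·22.3·0.61 + 16.2·22.5·0.40 + 22.3·22.5·0.32] = 1265.98 + 1053.46 = 2319.44.
Because errors are independent across components, Cov(Tᵢ,Tⱼ) = Cov(Xᵢ,Xⱼ); the off-diagonal part of the true-score variance is the same as above.
True-score variance = [16.2²·0.88 + 22.3²·0.77 + 22.5²·0.95] + 1053.46 = 1094.8 + 1053.46 = 2148.26.
Reliability = 2148.26 / 2319.44 = 0.926.

0.926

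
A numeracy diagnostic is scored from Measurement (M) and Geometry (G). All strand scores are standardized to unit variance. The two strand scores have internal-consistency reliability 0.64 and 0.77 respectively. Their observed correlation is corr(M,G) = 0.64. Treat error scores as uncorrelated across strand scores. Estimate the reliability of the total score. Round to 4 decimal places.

0.8201

Var(M+G) = 2 + 2·[0.64] = 2 + 1.28 = 3.28.
Under uncorrelated errors the observed covariances equal the true-score covariances, so only the own-variance terms attenuate.
True-score variance = [0.64 + 0.77] + 1.28 = 1.41 + 1.28 = 2.69.
Reliability = 2.69 / 3.28 = 0.8201.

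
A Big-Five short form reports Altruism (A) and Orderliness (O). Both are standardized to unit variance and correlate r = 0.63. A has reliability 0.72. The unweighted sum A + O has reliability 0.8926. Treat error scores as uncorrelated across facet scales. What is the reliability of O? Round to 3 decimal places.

0.930

Var(A+O) = 2 + 2·0.63 = 3.260.
True-score variance = ρ_A + ρ_O + 2·0.63, so 0.8926 = (0.72 + ρ_O + 1.26) / 3.260.
ρ_O = 0.8926·3.260 − 0.72 − 1.26 = 0.930.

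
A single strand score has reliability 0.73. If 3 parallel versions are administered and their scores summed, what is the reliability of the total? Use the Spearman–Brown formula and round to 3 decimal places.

0.890

ρ_k = kρ / (1 + (k−1)ρ) = 3·0.73 / (1 + 2·0.73) = 2.190 / 2.460 = 0.890.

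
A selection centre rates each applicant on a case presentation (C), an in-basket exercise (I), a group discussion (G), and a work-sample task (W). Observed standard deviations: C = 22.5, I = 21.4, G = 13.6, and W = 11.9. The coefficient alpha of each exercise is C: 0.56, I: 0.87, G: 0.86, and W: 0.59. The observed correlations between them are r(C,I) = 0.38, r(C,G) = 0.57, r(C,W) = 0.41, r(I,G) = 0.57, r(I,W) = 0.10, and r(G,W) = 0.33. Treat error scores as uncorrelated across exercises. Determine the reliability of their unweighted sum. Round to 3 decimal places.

0.865

Var(C+I+G+W) = 22.5² + 21.4² + 13.6² + 11.9² + 2·[22.5·21.4·0.38 + 22.5·13.6·0.57 + 22.5·11.9·0.41 + 21.4·13.6·0.57 + 21.4·11.9·0.10 + 13.6·11.9·0.33] = 1290.78 + 1423.87 = 2714.65.
Under uncorrelated errors the observed covariances equal the true-score covariances, so only the own-variance terms attenuate.
True-score variance = [22.5²·0.56 + 21.4²·0.87 + 13.6²·0.86 + 11.9²·0.59] + 1423.87 = 924.541 + 1423.87 = 2348.41.
Reliability = 2348.41 / 2714.65 = 0.865.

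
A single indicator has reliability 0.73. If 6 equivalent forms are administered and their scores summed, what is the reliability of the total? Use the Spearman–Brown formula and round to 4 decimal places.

ρ_k = kρ / (1 + (k−1)ρ) = 6·0.73 / (1 + 5·0.73) = 4.380 / 4.650 = 0.9419.

0.9419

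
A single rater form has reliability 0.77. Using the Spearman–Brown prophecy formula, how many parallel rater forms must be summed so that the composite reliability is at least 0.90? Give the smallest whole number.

3

k ≥ ρ*(1−ρ₁)/(ρ₁(1−ρ*)) = 0.90·0.23 / (0.77·0.10) = 2.688.
Smallest integer k = 3.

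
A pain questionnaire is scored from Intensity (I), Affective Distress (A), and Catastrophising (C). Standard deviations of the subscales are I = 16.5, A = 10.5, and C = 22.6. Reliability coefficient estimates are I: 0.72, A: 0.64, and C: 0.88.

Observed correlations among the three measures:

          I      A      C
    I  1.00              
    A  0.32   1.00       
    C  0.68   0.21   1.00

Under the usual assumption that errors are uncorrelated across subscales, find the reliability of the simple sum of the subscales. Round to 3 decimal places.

Var(I+A+C) = 16.5² + 10.5² + 22.6² + 2·[16.5·10.5·0.32 + 16.5·22.6·0.68 + 10.5·22.6·0.21] = 893.26 + 717.69 = 1610.95.
Under uncorrelated errors the observed covariances equal the true-score covariances, so only the own-variance terms attenuate.
True-score variance = [16.5²·0.72 + 10.5²·0.64 + 22.6²·0.88] + 717.69 = 716.049 + 717.69 = 1433.74.
Reliability = 1433.74 / 1610.95 = 0.890.

0.890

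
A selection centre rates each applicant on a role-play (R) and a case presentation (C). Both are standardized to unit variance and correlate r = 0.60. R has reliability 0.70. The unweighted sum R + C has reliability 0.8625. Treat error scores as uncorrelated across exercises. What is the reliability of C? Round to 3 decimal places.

Var(R+C) = 2 + 2·0.60 = 3.200.
True-score variance = ρ_R + ρ_C + 2·0.60, so 0.8625 = (0.70 + ρ_C + 1.20) / 3.200.
ρ_C = 0.8625·3.200 − 0.70 − 1.20 = 0.860.

0.860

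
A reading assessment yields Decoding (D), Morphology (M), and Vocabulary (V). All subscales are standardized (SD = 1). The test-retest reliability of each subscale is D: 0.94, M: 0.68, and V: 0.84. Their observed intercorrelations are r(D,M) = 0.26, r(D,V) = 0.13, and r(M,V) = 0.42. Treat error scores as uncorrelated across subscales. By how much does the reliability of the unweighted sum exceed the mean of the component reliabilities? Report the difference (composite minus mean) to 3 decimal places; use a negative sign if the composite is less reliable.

0.063

Var(sum) = 3 + 1.62 = 4.62; true-score variance = 2.46 + 1.62 = 4.08; composite reliability = 0.8831.
Mean component reliability = 0.8200.
Difference = 0.8831 − 0.8200 = 0.063.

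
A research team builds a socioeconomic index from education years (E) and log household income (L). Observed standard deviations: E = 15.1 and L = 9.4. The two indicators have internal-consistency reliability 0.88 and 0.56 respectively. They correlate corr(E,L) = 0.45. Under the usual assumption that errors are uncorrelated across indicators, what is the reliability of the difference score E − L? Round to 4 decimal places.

0.6488

Var(E−L) = 15.1² + 9.4² − 2·15.1·9.4·0.45 = 316.37 − 127.746 = 188.624.
With uncorrelated errors the cross-covariances are all true-score covariance, so they carry over unchanged; only the diagonal terms shrink to ρᵢσᵢ².
True-score variance = [15.1²·0.88 + 9.4²·0.56] − 127.746 = 250.13 − 127.746 = 122.384.
Reliability = 122.384 / 188.624 = 0.6488.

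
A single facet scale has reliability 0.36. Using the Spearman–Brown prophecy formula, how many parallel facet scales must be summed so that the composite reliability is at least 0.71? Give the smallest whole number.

k ≥ ρ*(1−ρ₁)/(ρ₁(1−ρ*)) = 0.71·0.64 / (0.36·0.29) = 4.352.
Smallest integer k = 5.

5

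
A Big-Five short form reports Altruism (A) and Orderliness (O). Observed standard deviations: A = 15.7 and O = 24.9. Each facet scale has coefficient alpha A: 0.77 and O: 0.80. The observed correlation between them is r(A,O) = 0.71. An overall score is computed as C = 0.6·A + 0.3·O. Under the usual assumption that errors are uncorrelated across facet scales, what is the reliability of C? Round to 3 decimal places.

Var(C) = 0.6²·15.7² + 0.3²·24.9² + 2·[0.18·15.7·24.9·0.71] = 144.537 + 99.9217 = 244.459.
Under uncorrelated errors the observed covariances equal the true-score covariances, so only the own-variance terms attenuate.
True-score variance = [0.6²·15.7²·0.77 + 0.3²·24.9²·0.80] + 99.9217 = 112.968 + 99.9217 = 212.889.
Reliability = 212.889 / 244.459 = 0.871.

0.871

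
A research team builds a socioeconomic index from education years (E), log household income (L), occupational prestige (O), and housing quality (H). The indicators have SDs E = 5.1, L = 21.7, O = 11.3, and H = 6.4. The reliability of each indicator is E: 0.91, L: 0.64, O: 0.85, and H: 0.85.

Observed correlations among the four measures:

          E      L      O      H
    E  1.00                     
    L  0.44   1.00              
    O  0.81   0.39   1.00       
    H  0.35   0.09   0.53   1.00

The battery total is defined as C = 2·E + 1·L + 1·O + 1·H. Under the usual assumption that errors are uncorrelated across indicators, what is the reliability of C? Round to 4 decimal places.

0.8605

Var(C) = 2²·5.1² + 21.7² + 11.3² + 6.4² + 2·[2·5.1·21.7·0.44 + 2·5.1·11.3·0.81 + 2·5.1·6.4·0.35 + 21.7·11.3·0.39 + 21.7·6.4·0.09 + 11.3·6.4·0.53] = 743.58 + 720.118 = 1463.7.
Under uncorrelated errors the observed covariances equal the true-score covariances, so only the own-variance terms attenuate.
True-score variance = [2²·5.1²·0.91 + 21.7²·0.64 + 11.3²·0.85 + 6.4²·0.85] + 720.118 = 539.399 + 720.118 = 1259.52.
Reliability = 1259.52 / 1463.7 = 0.8605.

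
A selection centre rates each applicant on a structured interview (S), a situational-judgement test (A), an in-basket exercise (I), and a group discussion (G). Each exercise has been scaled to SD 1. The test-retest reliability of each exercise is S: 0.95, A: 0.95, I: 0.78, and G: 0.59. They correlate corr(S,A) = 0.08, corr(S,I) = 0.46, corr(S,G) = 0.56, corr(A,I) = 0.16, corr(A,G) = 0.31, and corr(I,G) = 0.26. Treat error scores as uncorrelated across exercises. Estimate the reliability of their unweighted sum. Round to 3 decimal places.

Var(S+A+I+G) = 4 + 2·[0.08 + 0.46 + 0.56 + 0.16 + 0.31 + 0.26] = 4 + 3.66 = 7.66.
Under uncorrelated errors the observed covariances equal the true-score covariances, so only the own-variance terms attenuate.
True-score variance = [0.95 + 0.95 + 0.78 + 0.59] + 3.66 = 3.27 + 3.66 = 6.93.
Reliability = 6.93 / 7.66 = 0.905.

0.905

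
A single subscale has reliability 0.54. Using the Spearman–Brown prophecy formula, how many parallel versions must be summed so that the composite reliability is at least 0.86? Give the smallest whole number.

k ≥ ρ*(1−ρ₁)/(ρ₁(1−ρ*)) = 0.86·0.46 / (0.54·0.14) = 5.233.
Smallest integer k = 6.

6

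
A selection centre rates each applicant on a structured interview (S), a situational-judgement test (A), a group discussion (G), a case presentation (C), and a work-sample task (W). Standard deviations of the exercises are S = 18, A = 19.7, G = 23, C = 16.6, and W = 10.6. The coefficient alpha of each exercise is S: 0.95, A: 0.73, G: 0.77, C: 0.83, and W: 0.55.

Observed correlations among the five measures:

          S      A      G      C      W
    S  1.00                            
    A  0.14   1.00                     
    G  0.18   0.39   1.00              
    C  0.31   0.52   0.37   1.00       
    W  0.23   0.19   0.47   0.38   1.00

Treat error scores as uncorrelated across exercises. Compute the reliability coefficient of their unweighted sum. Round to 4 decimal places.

Var(S+A+G+C+W) = 18² + 19.7² + 23² + 16.6² + 10.6² + 2·[18·19.7·0.14 + 18·23·0.18 + 18·16.6·0.31 + 18·10.6·0.23 + 19.7·23·0.39 + 19.7·16.6·0.52 + 19.7·10.6·0.19 + 23·16.6·0.37 + 23·10.6·0.47 + 16.6·10.6·0.38] = 1629.01 + 1939.66 = 3568.67.
Under uncorrelated errors the observed covariances equal the true-score covariances, so only the own-variance terms attenuate.
True-score variance = [18²·0.95 + 19.7²·0.73 + 23²·0.77 + 16.6²·0.83 + 10.6²·0.55] + 1939.66 = 1288.95 + 1939.66 = 3228.6.
Reliability = 3228.6 / 3568.67 = 0.9047.

0.9047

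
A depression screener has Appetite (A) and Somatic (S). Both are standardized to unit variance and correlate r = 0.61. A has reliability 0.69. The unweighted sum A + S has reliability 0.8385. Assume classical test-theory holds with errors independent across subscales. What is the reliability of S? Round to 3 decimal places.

0.790

Var(A+S) = 2 + 2·0.61 = 3.220.
True-score variance = ρ_A + ρ_S + 2·0.61, so 0.8385 = (0.69 + ρ_S + 1.22) / 3.220.
ρ_S = 0.8385·3.220 − 0.69 − 1.22 = 0.790.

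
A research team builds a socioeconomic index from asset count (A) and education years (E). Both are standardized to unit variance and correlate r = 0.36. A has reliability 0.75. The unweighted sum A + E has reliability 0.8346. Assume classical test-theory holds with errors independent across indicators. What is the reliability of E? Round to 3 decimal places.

0.800

Var(A+E) = 2 + 2·0.36 = 2.720.
True-score variance = ρ_A + ρ_E + 2·0.36, so 0.8346 = (0.75 + ρ_E + 0.72) / 2.720.
ρ_E = 0.8346·2.720 − 0.75 − 0.72 = 0.800.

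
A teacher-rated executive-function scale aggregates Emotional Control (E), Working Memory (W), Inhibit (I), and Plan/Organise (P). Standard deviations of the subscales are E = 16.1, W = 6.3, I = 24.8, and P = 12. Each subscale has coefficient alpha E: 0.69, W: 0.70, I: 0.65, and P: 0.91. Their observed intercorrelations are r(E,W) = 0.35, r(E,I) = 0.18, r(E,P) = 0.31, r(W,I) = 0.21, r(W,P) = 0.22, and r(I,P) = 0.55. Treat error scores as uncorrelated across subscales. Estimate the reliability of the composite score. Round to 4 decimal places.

0.8238

Var(E+W+I+P) = 16.1² + 6.3² + 24.8² + 12² + 2·[16.1·6.3·0.35 + 16.1·24.8·0.18 + 16.1·12·0.31 + 6.3·24.8·0.21 + 6.3·12·0.22 + 24.8·12·0.55] = 1057.94 + 760.771 = 1818.71.
Under uncorrelated errors the observed covariances equal the true-score covariances, so only the own-variance terms attenuate.
True-score variance = [16.1²·0.69 + 6.3²·0.70 + 24.8²·0.65 + 12²·0.91] + 760.771 = 737.454 + 760.771 = 1498.22.
Reliability = 1498.22 / 1818.71 = 0.8238.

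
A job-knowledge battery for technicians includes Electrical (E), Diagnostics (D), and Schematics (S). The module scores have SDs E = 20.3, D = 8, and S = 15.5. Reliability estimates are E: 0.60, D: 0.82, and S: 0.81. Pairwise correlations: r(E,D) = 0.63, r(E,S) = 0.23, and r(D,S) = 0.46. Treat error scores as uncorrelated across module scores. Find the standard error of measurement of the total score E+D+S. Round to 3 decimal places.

14.900

Var(total) = 716.34 + 463.443 = 1179.78.
True-score variance = 494.337 + 463.443 = 957.78, so reliability = 0.8118.
Error variance = 1179.78 − 957.78 = 222.004; SEM = √222.004 = 14.900.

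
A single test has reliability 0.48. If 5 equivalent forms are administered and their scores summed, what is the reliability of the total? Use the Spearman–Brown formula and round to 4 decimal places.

ρ_k = kρ / (1 + (k−1)ρ) = 5·0.48 / (1 + 4·0.48) = 2.400 / 2.920 = 0.8219.

0.8219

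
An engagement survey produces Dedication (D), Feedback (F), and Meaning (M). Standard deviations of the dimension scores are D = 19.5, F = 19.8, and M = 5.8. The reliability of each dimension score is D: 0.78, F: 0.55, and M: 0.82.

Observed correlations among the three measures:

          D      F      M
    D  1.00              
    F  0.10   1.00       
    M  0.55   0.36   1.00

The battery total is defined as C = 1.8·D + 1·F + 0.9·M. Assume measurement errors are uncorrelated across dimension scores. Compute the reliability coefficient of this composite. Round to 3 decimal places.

Var(C) = 1.8²·19.5² + 19.8² + 0.9²·5.8² + 2·[1.8·19.5·19.8·0.10 + 1.62·19.5·5.8·0.55 + 0.9·19.8·5.8·0.36] = 1651.3 + 414.957 = 2066.25.
Because errors are independent across components, Cov(Tᵢ,Tⱼ) = Cov(Xᵢ,Xⱼ); the off-diagonal part of the true-score variance is the same as above.
True-score variance = [1.8²·19.5²·0.78 + 19.8²·0.55 + 0.9²·5.8²·0.82] + 414.957 = 1198.93 + 414.957 = 1613.89.
Reliability = 1613.89 / 2066.25 = 0.781.

0.781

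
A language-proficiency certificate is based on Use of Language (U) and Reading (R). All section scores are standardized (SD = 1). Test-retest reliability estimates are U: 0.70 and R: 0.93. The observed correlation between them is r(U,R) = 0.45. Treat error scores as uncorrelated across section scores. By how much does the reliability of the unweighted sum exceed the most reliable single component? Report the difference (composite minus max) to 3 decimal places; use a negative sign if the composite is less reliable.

Var(sum) = 2 + 0.9 = 2.9; true-score variance = 1.63 + 0.9 = 2.53; composite reliability = 0.8724.
Max component reliability = 0.9300.
Difference = 0.8724 − 0.9300 = -0.058.

-0.058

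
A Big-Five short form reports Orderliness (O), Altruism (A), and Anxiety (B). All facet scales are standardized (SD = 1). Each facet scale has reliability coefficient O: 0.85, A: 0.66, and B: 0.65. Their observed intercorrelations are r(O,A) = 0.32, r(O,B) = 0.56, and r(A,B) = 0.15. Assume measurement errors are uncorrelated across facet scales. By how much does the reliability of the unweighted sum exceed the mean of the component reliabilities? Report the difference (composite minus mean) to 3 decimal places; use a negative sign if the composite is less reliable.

0.114

Var(sum) = 3 + 2.06 = 5.06; true-score variance = 2.16 + 2.06 = 4.22; composite reliability = 0.8340.
Mean component reliability = 0.7200.
Difference = 0.8340 − 0.7200 = 0.114.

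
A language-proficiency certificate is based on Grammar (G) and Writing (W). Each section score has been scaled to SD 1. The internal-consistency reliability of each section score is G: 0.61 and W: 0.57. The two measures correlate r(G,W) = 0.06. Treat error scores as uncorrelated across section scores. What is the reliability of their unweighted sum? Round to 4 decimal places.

Var(G+W) = 2 + 2·[0.06] = 2 + 0.12 = 2.12.
With uncorrelated errors the cross-covariances are all true-score covariance, so they carry over unchanged; only the diagonal terms shrink to ρᵢσᵢ².
True-score variance = [0.61 + 0.57] + 0.12 = 1.18 + 0.12 = 1.3.
Reliability = 1.3 / 2.12 = 0.6132.

0.6132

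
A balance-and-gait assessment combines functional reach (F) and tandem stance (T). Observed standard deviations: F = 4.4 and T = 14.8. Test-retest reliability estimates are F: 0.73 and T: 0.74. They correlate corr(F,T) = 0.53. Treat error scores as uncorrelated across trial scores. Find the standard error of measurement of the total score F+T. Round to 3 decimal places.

Var(total) = 238.4 + 69.0272 = 307.427.
True-score variance = 176.222 + 69.0272 = 245.25, so reliability = 0.7977.
Error variance = 307.427 − 245.25 = 62.1776; SEM = √62.1776 = 7.885.

7.885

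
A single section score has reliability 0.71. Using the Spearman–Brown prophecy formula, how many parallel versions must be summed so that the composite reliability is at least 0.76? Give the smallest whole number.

2

k ≥ ρ*(1−ρ₁)/(ρ₁(1−ρ*)) = 0.76·0.29 / (0.71·0.24) = 1.293.
Smallest integer k = 2.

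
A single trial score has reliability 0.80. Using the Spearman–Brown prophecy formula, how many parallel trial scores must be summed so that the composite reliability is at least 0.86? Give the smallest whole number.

k ≥ ρ*(1−ρ₁)/(ρ₁(1−ρ*)) = 0.86·0.20 / (0.80·0.14) = 1.536.
Smallest integer k = 2.

2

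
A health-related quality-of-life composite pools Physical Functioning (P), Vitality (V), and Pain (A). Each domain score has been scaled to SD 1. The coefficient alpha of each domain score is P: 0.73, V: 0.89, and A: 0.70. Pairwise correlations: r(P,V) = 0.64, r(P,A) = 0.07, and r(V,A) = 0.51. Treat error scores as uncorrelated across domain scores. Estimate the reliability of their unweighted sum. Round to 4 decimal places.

0.8750

Var(P+V+A) = 3 + 2·[0.64 + 0.07 + 0.51] = 3 + 2.44 = 5.44.
Because errors are independent across components, Cov(Tᵢ,Tⱼ) = Cov(Xᵢ,Xⱼ); the off-diagonal part of the true-score variance is the same as above.
True-score variance = [0.73 + 0.89 + 0.70] + 2.44 = 2.32 + 2.44 = 4.76.
Reliability = 4.76 / 5.44 = 0.8750.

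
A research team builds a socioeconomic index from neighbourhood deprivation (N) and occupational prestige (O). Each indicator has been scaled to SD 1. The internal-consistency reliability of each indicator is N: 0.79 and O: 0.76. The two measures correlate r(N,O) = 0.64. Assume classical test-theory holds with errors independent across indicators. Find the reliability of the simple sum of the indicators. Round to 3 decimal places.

0.863

Var(N+O) = 2 + 2·[0.64] = 2 + 1.28 = 3.28.
With uncorrelated errors the cross-covariances are all true-score covariance, so they carry over unchanged; only the diagonal terms shrink to ρᵢσᵢ².
True-score variance = [0.79 + 0.76] + 1.28 = 1.55 + 1.28 = 2.83.
Reliability = 2.83 / 3.28 = 0.863.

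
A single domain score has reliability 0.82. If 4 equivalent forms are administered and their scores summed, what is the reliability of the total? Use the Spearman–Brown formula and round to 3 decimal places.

0.948

ρ_k = kρ / (1 + (k−1)ρ) = 4·0.82 / (1 + 3·0.82) = 3.280 / 3.460 = 0.948.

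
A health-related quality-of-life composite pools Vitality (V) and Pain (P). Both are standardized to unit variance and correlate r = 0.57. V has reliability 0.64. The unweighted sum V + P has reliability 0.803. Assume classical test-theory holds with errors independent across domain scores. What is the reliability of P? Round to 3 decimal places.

Var(V+P) = 2 + 2·0.57 = 3.140.
True-score variance = ρ_V + ρ_P + 2·0.57, so 0.803 = (0.64 + ρ_P + 1.14) / 3.140.
ρ_P = 0.803·3.140 − 0.64 − 1.14 = 0.741.

0.741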